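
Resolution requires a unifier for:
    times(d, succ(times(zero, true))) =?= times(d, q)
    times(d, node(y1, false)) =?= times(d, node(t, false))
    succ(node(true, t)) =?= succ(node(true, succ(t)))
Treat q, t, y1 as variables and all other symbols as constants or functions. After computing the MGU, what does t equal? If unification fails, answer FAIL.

Decompose times/2: d =?= d,  succ(times(zero, true)) =?= q.
Delete trivial equation d =?= d.
Bind q := succ(times(zero, true)); no other remaining equation mentions q.
Decompose times/2: d =?= d,  node(y1, false) =?= node(t, false).
Delete trivial equation d =?= d.
Decompose node/2: y1 =?= t,  false =?= false.
Bind y1 := t; no other remaining equation mentions y1.
Delete trivial equation false =?= false.
Decompose succ/1: node(true, t) =?= node(true, succ(t)).
Decompose node/2: true =?= true,  t =?= succ(t).
Delete trivial equation true =?= true.
Occurs check fails: t occurs in succ(t); the equation t =?= succ(t) has no finite solution.

FAIL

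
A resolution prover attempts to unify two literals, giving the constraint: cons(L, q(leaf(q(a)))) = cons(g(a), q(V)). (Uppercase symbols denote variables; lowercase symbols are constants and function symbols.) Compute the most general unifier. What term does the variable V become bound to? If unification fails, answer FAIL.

Decompose cons/2: L = g(a),  q(leaf(q(a))) = q(V).
Bind L := g(a); no other remaining equation mentions L.
Decompose q/1: leaf(q(a)) = V.
Bind V := leaf(q(a)).
MGU = { L ↦ g(a), V ↦ leaf(q(a)) }, so V ↦ leaf(q(a)).

leaf(q(a))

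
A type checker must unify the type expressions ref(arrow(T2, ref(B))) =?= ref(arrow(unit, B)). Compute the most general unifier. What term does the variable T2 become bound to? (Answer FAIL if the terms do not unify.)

Decompose ref/1: arrow(T2, ref(B)) =?= arrow(unit, B).
Decompose arrow/2: T2 =?= unit,  ref(B) =?= B.
Bind T2 := unit; no other remaining equation mentions T2.
Occurs check fails: B occurs in ref(B); the equation B =?= ref(B) has no finite solution.

FAIL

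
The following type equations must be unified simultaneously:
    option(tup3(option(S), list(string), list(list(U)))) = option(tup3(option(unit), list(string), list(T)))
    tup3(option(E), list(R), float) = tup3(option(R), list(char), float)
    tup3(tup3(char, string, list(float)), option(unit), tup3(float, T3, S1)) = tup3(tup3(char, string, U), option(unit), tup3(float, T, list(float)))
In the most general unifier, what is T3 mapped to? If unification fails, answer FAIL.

Decompose option/1: tup3(option(S), list(string), list(list(U))) = tup3(option(unit), list(string), list(T)).
Decompose tup3/3: option(S) = option(unit),  list(string) = list(string),  list(list(U)) = list(T).
Decompose option/1: S = unit.
Bind S := unit; no other remaining equation mentions S.
Delete trivial equation list(string) = list(string).
Decompose list/1: list(U) = T.
Bind T := list(U); substituting into the one remaining equation that mentions T gives: tup3(tup3(char, string, list(float)), option(unit), tup3(float, T3, S1)) = tup3(tup3(char, string, U), option(unit), tup3(float, list(U), list(float))).
Decompose tup3/3: option(E) = option(R),  list(R) = list(char),  float = float.
Decompose option/1: E = R.
Bind E := R; no other remaining equation mentions E.
Decompose list/1: R = char.
Bind R := char; no other remaining equation mentions R. Substituting into the earlier binding gives E := char.
Delete trivial equation float = float.
Decompose tup3/3: tup3(char, string, list(float)) = tup3(char, string, U),  option(unit) = option(unit),  tup3(float, T3, S1) = tup3(float, list(U), list(float)).
Decompose tup3/3: char = char,  string = string,  list(float) = U.
Delete trivial equation char = char.
Delete trivial equation string = string.
Bind U := list(float); substituting into the one remaining equation that mentions U gives: tup3(float, T3, S1) = tup3(float, list(list(float)), list(float)). Substituting into the earlier binding gives T := list(list(float)).
Delete trivial equation option(unit) = option(unit).
Decompose tup3/3: float = float,  T3 = list(list(float)),  S1 = list(float).
Delete trivial equation float = float.
Bind T3 := list(list(float)); no other remaining equation mentions T3.
Bind S1 := list(float).
MGU = { S := unit, T := list(list(float)), E := char, R := char, U := list(float), T3 := list(list(float)), S1 := list(float) }, so T3 := list(list(float)).

list(list(float))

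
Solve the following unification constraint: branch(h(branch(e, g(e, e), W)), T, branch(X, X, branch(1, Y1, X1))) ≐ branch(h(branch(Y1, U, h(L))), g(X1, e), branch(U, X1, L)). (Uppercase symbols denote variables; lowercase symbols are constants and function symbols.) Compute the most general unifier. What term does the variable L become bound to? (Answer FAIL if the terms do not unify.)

branch(1, e, g(e, e))

Decompose branch/3: h(branch(e, g(e, e), W)) ≐ h(branch(Y1, U, h(L))),  T ≐ g(X1, e),  branch(X, X, branch(1, Y1, X1)) ≐ branch(U, X1, L).
Decompose h/1: branch(e, g(e, e), W) ≐ branch(Y1, U, h(L)).
Decompose branch/3: e ≐ Y1,  g(e, e) ≐ U,  W ≐ h(L).
Bind Y1 := e; substituting into the one remaining equation that mentions Y1 gives: branch(X, X, branch(1, e, X1)) ≐ branch(U, X1, L).
Bind U := g(e, e); substituting into the one remaining equation that mentions U gives: branch(X, X, branch(1, e, X1)) ≐ branch(g(e, e), X1, L).
Bind W := h(L); no other remaining equation mentions W.
Bind T := g(X1, e); no other remaining equation mentions T.
Decompose branch/3: X ≐ g(e, e),  X ≐ X1,  branch(1, e, X1) ≐ L.
Bind X := g(e, e); substituting into the one remaining equation that mentions X gives: g(e, e) ≐ X1.
Bind X1 := g(e, e); substituting into the remaining equation gives: branch(1, e, g(e, e)) ≐ L. Substituting into the earlier binding gives T := g(g(e, e), e).
Bind L := branch(1, e, g(e, e)). Substituting into the earlier binding gives W := h(branch(1, e, g(e, e))).
MGU = { Y1 -> e, U -> g(e, e), W -> h(branch(1, e, g(e, e))), T -> g(g(e, e), e), X -> g(e, e), X1 -> g(e, e), L -> branch(1, e, g(e, e)) }, so L -> branch(1, e, g(e, e)).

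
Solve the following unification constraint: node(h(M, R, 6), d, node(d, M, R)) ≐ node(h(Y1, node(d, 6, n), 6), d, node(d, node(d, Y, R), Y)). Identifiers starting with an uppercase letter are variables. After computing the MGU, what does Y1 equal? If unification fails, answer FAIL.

Decompose node/3: h(M, R, 6) ≐ h(Y1, node(d, 6, n), 6),  d ≐ d,  node(d, M, R) ≐ node(d, node(d, Y, R), Y).
Decompose h/3: M ≐ Y1,  R ≐ node(d, 6, n),  6 ≐ 6.
Bind M := Y1; substituting into the one remaining equation that mentions M gives: node(d, Y1, R) ≐ node(d, node(d, Y, R), Y).
Bind R := node(d, 6, n); substituting into the one remaining equation that mentions R gives: node(d, Y1, node(d, 6, n)) ≐ node(d, node(d, Y, node(d, 6, n)), Y).
Delete trivial equation 6 ≐ 6.
Delete trivial equation d ≐ d.
Decompose node/3: d ≐ d,  Y1 ≐ node(d, Y, node(d, 6, n)),  node(d, 6, n) ≐ Y.
Delete trivial equation d ≐ d.
Bind Y1 := node(d, Y, node(d, 6, n)); no other remaining equation mentions Y1. Substituting into the earlier binding gives M := node(d, Y, node(d, 6, n)).
Bind Y := node(d, 6, n). Substituting into the earlier bindings gives M := node(d, node(d, 6, n), node(d, 6, n)), Y1 := node(d, node(d, 6, n), node(d, 6, n)).
MGU = { M := node(d, node(d, 6, n), node(d, 6, n)), R := node(d, 6, n), Y1 := node(d, node(d, 6, n), node(d, 6, n)), Y := node(d, 6, n) }, so Y1 := node(d, node(d, 6, n), node(d, 6, n)).

node(d, node(d, 6, n), node(d, 6, n))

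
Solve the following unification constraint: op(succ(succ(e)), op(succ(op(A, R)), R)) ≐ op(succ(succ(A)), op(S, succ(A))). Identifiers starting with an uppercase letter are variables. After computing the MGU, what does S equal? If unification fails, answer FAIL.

succ(op(e, succ(e)))

Decompose op/2: succ(succ(e)) ≐ succ(succ(A)),  op(succ(op(A, R)), R) ≐ op(S, succ(A)).
Decompose succ/1: succ(e) ≐ succ(A).
Decompose succ/1: e ≐ A.
Bind A := e; substituting into the remaining equation gives: op(succ(op(e, R)), R) ≐ op(S, succ(e)).
Decompose op/2: succ(op(e, R)) ≐ S,  R ≐ succ(e).
Bind S := succ(op(e, R)); no other remaining equation mentions S.
Bind R := succ(e). Substituting into the earlier binding gives S := succ(op(e, succ(e))).
MGU = { A := e, S := succ(op(e, succ(e))), R := succ(e) }, so S := succ(op(e, succ(e))).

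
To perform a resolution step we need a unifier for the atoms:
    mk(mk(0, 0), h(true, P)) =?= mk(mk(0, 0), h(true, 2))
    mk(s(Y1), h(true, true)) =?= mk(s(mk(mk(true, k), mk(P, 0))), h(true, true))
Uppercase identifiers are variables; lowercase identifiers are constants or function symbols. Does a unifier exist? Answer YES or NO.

YES

Decompose mk/2: mk(0, 0) =?= mk(0, 0),  h(true, P) =?= h(true, 2).
Delete trivial equation mk(0, 0) =?= mk(0, 0).
Decompose h/2: true =?= true,  P =?= 2.
Delete trivial equation true =?= true.
Bind P := 2; substituting into the remaining equation gives: mk(s(Y1), h(true, true)) =?= mk(s(mk(mk(true, k), mk(2, 0))), h(true, true)).
Decompose mk/2: s(Y1) =?= s(mk(mk(true, k), mk(2, 0))),  h(true, true) =?= h(true, true).
Decompose s/1: Y1 =?= mk(mk(true, k), mk(2, 0)).
Bind Y1 := mk(mk(true, k), mk(2, 0)); no other remaining equation mentions Y1.
Delete trivial equation h(true, true) =?= h(true, true).
No equations remain and no clash or occurs-check failure arose, so a unifier exists.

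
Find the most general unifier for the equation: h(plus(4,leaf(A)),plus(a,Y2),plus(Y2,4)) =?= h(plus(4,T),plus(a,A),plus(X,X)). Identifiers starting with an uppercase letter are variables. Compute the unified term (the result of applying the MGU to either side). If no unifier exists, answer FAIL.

Decompose h/3: plus(4,leaf(A)) =?= plus(4,T),  plus(a,Y2) =?= plus(a,A),  plus(Y2,4) =?= plus(X,X).
Decompose plus/2: 4 =?= 4,  leaf(A) =?= T.
Delete trivial equation 4 =?= 4.
Bind T := leaf(A); no other remaining equation mentions T.
Decompose plus/2: a =?= a,  Y2 =?= A.
Delete trivial equation a =?= a.
Bind Y2 := A; substituting into the remaining equation gives: plus(A,4) =?= plus(X,X).
Decompose plus/2: A =?= X,  4 =?= X.
Bind A := X; no other remaining equation mentions A. Substituting into the earlier bindings gives T := leaf(X), Y2 := X.
Bind X := 4. Substituting into the earlier bindings gives T := leaf(4), Y2 := 4, A := 4.
Applying the MGU to either side gives h(plus(4,leaf(4)),plus(a,4),plus(4,4)).

h(plus(4,leaf(4)),plus(a,4),plus(4,4))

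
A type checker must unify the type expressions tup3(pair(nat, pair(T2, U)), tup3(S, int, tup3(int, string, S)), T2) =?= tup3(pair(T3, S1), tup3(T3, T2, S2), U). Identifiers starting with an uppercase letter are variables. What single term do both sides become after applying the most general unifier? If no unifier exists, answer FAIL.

Decompose tup3/3: pair(nat, pair(T2, U)) =?= pair(T3, S1),  tup3(S, int, tup3(int, string, S)) =?= tup3(T3, T2, S2),  T2 =?= U.
Decompose pair/2: nat =?= T3,  pair(T2, U) =?= S1.
Bind T3 := nat; substituting into the one remaining equation that mentions T3 gives: tup3(S, int, tup3(int, string, S)) =?= tup3(nat, T2, S2).
Bind S1 := pair(T2, U); no other remaining equation mentions S1.
Decompose tup3/3: S =?= nat,  int =?= T2,  tup3(int, string, S) =?= S2.
Bind S := nat; substituting into the one remaining equation that mentions S gives: tup3(int, string, nat) =?= S2.
Bind T2 := int; substituting into the one remaining equation that mentions T2 gives: int =?= U. Substituting into the earlier binding gives S1 := pair(int, U).
Bind S2 := tup3(int, string, nat); no other remaining equation mentions S2.
Bind U := int. Substituting into the earlier binding gives S1 := pair(int, int).
Applying the MGU to either side gives tup3(pair(nat, pair(int, int)), tup3(nat, int, tup3(int, string, nat)), int).

tup3(pair(nat, pair(int, int)), tup3(nat, int, tup3(int, string, nat)), int)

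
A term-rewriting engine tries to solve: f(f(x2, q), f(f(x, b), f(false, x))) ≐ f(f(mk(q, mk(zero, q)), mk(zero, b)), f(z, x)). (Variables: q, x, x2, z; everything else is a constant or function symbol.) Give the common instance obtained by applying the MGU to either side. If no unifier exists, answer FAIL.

FAIL

Decompose f/2: f(x2, q) ≐ f(mk(q, mk(zero, q)), mk(zero, b)),  f(f(x, b), f(false, x)) ≐ f(z, x).
Decompose f/2: x2 ≐ mk(q, mk(zero, q)),  q ≐ mk(zero, b).
Bind x2 := mk(q, mk(zero, q)); no other remaining equation mentions x2.
Bind q := mk(zero, b); no other remaining equation mentions q. Substituting into the earlier binding gives x2 := mk(mk(zero, b), mk(zero, mk(zero, b))).
Decompose f/2: f(x, b) ≐ z,  f(false, x) ≐ x.
Bind z := f(x, b); no other remaining equation mentions z.
Occurs check fails: x occurs in f(false, x); the equation x ≐ f(false, x) has no finite solution.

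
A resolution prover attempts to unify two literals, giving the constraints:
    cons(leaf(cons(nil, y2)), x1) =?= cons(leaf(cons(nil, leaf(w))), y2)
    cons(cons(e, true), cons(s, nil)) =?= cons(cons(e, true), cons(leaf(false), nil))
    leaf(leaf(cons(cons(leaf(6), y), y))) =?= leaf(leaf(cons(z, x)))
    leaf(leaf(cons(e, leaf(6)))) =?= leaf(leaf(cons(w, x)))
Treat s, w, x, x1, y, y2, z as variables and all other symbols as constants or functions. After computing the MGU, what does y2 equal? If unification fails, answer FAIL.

leaf(e)

Decompose cons/2: leaf(cons(nil, y2)) =?= leaf(cons(nil, leaf(w))),  x1 =?= y2.
Decompose leaf/1: cons(nil, y2) =?= cons(nil, leaf(w)).
Decompose cons/2: nil =?= nil,  y2 =?= leaf(w).
Delete trivial equation nil =?= nil.
Bind y2 := leaf(w); substituting into the one remaining equation that mentions y2 gives: x1 =?= leaf(w).
Bind x1 := leaf(w); no other remaining equation mentions x1.
Decompose cons/2: cons(e, true) =?= cons(e, true),  cons(s, nil) =?= cons(leaf(false), nil).
Delete trivial equation cons(e, true) =?= cons(e, true).
Decompose cons/2: s =?= leaf(false),  nil =?= nil.
Bind s := leaf(false); no other remaining equation mentions s.
Delete trivial equation nil =?= nil.
Decompose leaf/1: leaf(cons(cons(leaf(6), y), y)) =?= leaf(cons(z, x)).
Decompose leaf/1: cons(cons(leaf(6), y), y) =?= cons(z, x).
Decompose cons/2: cons(leaf(6), y) =?= z,  y =?= x.
Bind z := cons(leaf(6), y); no other remaining equation mentions z.
Bind y := x; no other remaining equation mentions y. Substituting into the earlier binding gives z := cons(leaf(6), x).
Decompose leaf/1: leaf(cons(e, leaf(6))) =?= leaf(cons(w, x)).
Decompose leaf/1: cons(e, leaf(6)) =?= cons(w, x).
Decompose cons/2: e =?= w,  leaf(6) =?= x.
Bind w := e; no other remaining equation mentions w. Substituting into the earlier bindings gives y2 := leaf(e), x1 := leaf(e).
Bind x := leaf(6). Substituting into the earlier bindings gives z := cons(leaf(6), leaf(6)), y := leaf(6).
MGU = { y2 -> leaf(e), x1 -> leaf(e), s -> leaf(false), z -> cons(leaf(6), leaf(6)), y -> leaf(6), w -> e, x -> leaf(6) }, so y2 -> leaf(e).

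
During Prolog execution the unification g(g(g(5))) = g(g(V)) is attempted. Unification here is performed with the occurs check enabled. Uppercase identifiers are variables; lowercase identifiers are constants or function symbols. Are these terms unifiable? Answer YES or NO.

YES

Decompose g/1: g(g(5)) = g(V).
Decompose g/1: g(5) = V.
Bind V := g(5).
No equations remain and no clash or occurs-check failure arose, so a unifier exists.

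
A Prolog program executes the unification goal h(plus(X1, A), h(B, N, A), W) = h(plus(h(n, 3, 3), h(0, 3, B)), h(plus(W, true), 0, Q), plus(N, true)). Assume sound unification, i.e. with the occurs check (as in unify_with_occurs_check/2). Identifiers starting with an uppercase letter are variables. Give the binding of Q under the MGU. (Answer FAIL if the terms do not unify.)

Decompose h/3: plus(X1, A) = plus(h(n, 3, 3), h(0, 3, B)),  h(B, N, A) = h(plus(W, true), 0, Q),  W = plus(N, true).
Decompose plus/2: X1 = h(n, 3, 3),  A = h(0, 3, B).
Bind X1 := h(n, 3, 3); no other remaining equation mentions X1.
Bind A := h(0, 3, B); substituting into the one remaining equation that mentions A gives: h(B, N, h(0, 3, B)) = h(plus(W, true), 0, Q).
Decompose h/3: B = plus(W, true),  N = 0,  h(0, 3, B) = Q.
Bind B := plus(W, true); substituting into the one remaining equation that mentions B gives: h(0, 3, plus(W, true)) = Q. Substituting into the earlier binding gives A := h(0, 3, plus(W, true)).
Bind N := 0; substituting into the one remaining equation that mentions N gives: W = plus(0, true).
Bind Q := h(0, 3, plus(W, true)); no other remaining equation mentions Q.
Bind W := plus(0, true). Substituting into the earlier bindings gives A := h(0, 3, plus(plus(0, true), true)), B := plus(plus(0, true), true), Q := h(0, 3, plus(plus(0, true), true)).
MGU = { X1 -> h(n, 3, 3), A -> h(0, 3, plus(plus(0, true), true)), B -> plus(plus(0, true), true), N -> 0, Q -> h(0, 3, plus(plus(0, true), true)), W -> plus(0, true) }, so Q -> h(0, 3, plus(plus(0, true), true)).

h(0, 3, plus(plus(0, true), true))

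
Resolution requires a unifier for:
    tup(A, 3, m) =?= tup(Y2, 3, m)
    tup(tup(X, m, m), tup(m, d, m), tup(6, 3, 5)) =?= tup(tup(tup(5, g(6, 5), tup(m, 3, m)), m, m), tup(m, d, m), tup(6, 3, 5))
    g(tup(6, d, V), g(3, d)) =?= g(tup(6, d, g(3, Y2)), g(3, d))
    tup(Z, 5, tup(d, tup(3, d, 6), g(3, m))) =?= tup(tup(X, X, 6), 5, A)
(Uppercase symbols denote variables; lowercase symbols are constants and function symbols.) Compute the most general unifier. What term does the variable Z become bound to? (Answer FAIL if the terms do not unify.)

tup(tup(5, g(6, 5), tup(m, 3, m)), tup(5, g(6, 5), tup(m, 3, m)), 6)

Decompose tup/3: A =?= Y2,  3 =?= 3,  m =?= m.
Bind A := Y2; substituting into the one remaining equation that mentions A gives: tup(Z, 5, tup(d, tup(3, d, 6), g(3, m))) =?= tup(tup(X, X, 6), 5, Y2).
Delete trivial equation 3 =?= 3.
Delete trivial equation m =?= m.
Decompose tup/3: tup(X, m, m) =?= tup(tup(5, g(6, 5), tup(m, 3, m)), m, m),  tup(m, d, m) =?= tup(m, d, m),  tup(6, 3, 5) =?= tup(6, 3, 5).
Decompose tup/3: X =?= tup(5, g(6, 5), tup(m, 3, m)),  m =?= m,  m =?= m.
Bind X := tup(5, g(6, 5), tup(m, 3, m)); substituting into the one remaining equation that mentions X gives: tup(Z, 5, tup(d, tup(3, d, 6), g(3, m))) =?= tup(tup(tup(5, g(6, 5), tup(m, 3, m)), tup(5, g(6, 5), tup(m, 3, m)), 6), 5, Y2).
Delete trivial equation m =?= m.
Delete trivial equation m =?= m.
Delete trivial equation tup(m, d, m) =?= tup(m, d, m).
Delete trivial equation tup(6, 3, 5) =?= tup(6, 3, 5).
Decompose g/2: tup(6, d, V) =?= tup(6, d, g(3, Y2)),  g(3, d) =?= g(3, d).
Decompose tup/3: 6 =?= 6,  d =?= d,  V =?= g(3, Y2).
Delete trivial equation 6 =?= 6.
Delete trivial equation d =?= d.
Bind V := g(3, Y2); no other remaining equation mentions V.
Delete trivial equation g(3, d) =?= g(3, d).
Decompose tup/3: Z =?= tup(tup(5, g(6, 5), tup(m, 3, m)), tup(5, g(6, 5), tup(m, 3, m)), 6),  5 =?= 5,  tup(d, tup(3, d, 6), g(3, m)) =?= Y2.
Bind Z := tup(tup(5, g(6, 5), tup(m, 3, m)), tup(5, g(6, 5), tup(m, 3, m)), 6); no other remaining equation mentions Z.
Delete trivial equation 5 =?= 5.
Bind Y2 := tup(d, tup(3, d, 6), g(3, m)). Substituting into the earlier bindings gives A := tup(d, tup(3, d, 6), g(3, m)), V := g(3, tup(d, tup(3, d, 6), g(3, m))).
MGU = { A ↦ tup(d, tup(3, d, 6), g(3, m)), X ↦ tup(5, g(6, 5), tup(m, 3, m)), V ↦ g(3, tup(d, tup(3, d, 6), g(3, m))), Z ↦ tup(tup(5, g(6, 5), tup(m, 3, m)), tup(5, g(6, 5), tup(m, 3, m)), 6), Y2 ↦ tup(d, tup(3, d, 6), g(3, m)) }, so Z ↦ tup(tup(5, g(6, 5), tup(m, 3, m)), tup(5, g(6, 5), tup(m, 3, m)), 6).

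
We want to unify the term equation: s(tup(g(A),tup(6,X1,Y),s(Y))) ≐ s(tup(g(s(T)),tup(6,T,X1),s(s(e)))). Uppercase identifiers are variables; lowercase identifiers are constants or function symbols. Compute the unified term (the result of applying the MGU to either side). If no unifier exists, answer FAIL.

Decompose s/1: tup(g(A),tup(6,X1,Y),s(Y)) ≐ tup(g(s(T)),tup(6,T,X1),s(s(e))).
Decompose tup/3: g(A) ≐ g(s(T)),  tup(6,X1,Y) ≐ tup(6,T,X1),  s(Y) ≐ s(s(e)).
Decompose g/1: A ≐ s(T).
Bind A := s(T); no other remaining equation mentions A.
Decompose tup/3: 6 ≐ 6,  X1 ≐ T,  Y ≐ X1.
Delete trivial equation 6 ≐ 6.
Bind X1 := T; substituting into the one remaining equation that mentions X1 gives: Y ≐ T.
Bind Y := T; substituting into the remaining equation gives: s(T) ≐ s(s(e)).
Decompose s/1: T ≐ s(e).
Bind T := s(e). Substituting into the earlier bindings gives A := s(s(e)), X1 := s(e), Y := s(e).
Applying the MGU to either side gives s(tup(g(s(s(e))),tup(6,s(e),s(e)),s(s(e)))).

s(tup(g(s(s(e))),tup(6,s(e),s(e)),s(s(e))))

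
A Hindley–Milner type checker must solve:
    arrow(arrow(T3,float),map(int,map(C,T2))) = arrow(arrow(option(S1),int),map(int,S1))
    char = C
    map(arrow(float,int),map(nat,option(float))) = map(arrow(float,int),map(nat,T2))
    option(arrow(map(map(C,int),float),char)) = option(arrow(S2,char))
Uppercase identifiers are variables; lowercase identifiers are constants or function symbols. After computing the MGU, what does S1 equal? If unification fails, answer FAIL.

Decompose arrow/2: arrow(T3,float) = arrow(option(S1),int),  map(int,map(C,T2)) = map(int,S1).
Decompose arrow/2: T3 = option(S1),  float = int.
Bind T3 := option(S1); no other remaining equation mentions T3.
Clash: constants float and int differ; no unifier exists.

FAIL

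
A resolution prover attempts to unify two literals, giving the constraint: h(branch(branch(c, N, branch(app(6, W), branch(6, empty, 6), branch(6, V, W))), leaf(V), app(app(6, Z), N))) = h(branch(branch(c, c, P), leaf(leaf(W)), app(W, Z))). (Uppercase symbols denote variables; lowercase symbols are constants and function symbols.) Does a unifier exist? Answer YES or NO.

Decompose h/1: branch(branch(c, N, branch(app(6, W), branch(6, empty, 6), branch(6, V, W))), leaf(V), app(app(6, Z), N)) = branch(branch(c, c, P), leaf(leaf(W)), app(W, Z)).
Decompose branch/3: branch(c, N, branch(app(6, W), branch(6, empty, 6), branch(6, V, W))) = branch(c, c, P),  leaf(V) = leaf(leaf(W)),  app(app(6, Z), N) = app(W, Z).
Decompose branch/3: c = c,  N = c,  branch(app(6, W), branch(6, empty, 6), branch(6, V, W)) = P.
Delete trivial equation c = c.
Bind N := c; substituting into the one remaining equation that mentions N gives: app(app(6, Z), c) = app(W, Z).
Bind P := branch(app(6, W), branch(6, empty, 6), branch(6, V, W)); no other remaining equation mentions P.
Decompose leaf/1: V = leaf(W).
Bind V := leaf(W); no other remaining equation mentions V. Substituting into the earlier binding gives P := branch(app(6, W), branch(6, empty, 6), branch(6, leaf(W), W)).
Decompose app/2: app(6, Z) = W,  c = Z.
Bind W := app(6, Z); no other remaining equation mentions W. Substituting into the earlier bindings gives P := branch(app(6, app(6, Z)), branch(6, empty, 6), branch(6, leaf(app(6, Z)), app(6, Z))), V := leaf(app(6, Z)).
Bind Z := c. Substituting into the earlier bindings gives P := branch(app(6, app(6, c)), branch(6, empty, 6), branch(6, leaf(app(6, c)), app(6, c))), V := leaf(app(6, c)), W := app(6, c).
No equations remain and no clash or occurs-check failure arose, so a unifier exists.

YES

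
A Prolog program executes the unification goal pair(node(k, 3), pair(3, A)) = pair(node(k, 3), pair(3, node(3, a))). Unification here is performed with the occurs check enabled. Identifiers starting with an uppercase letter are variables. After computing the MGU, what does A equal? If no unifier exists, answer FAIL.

node(3, a)

Decompose pair/2: node(k, 3) = node(k, 3),  pair(3, A) = pair(3, node(3, a)).
Delete trivial equation node(k, 3) = node(k, 3).
Decompose pair/2: 3 = 3,  A = node(3, a).
Delete trivial equation 3 = 3.
Bind A := node(3, a).
MGU = { A ↦ node(3, a) }, so A ↦ node(3, a).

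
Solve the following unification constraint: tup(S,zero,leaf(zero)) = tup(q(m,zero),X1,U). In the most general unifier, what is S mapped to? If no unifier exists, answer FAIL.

Decompose tup/3: S = q(m,zero),  zero = X1,  leaf(zero) = U.
Bind S := q(m,zero); no other remaining equation mentions S.
Bind X1 := zero; no other remaining equation mentions X1.
Bind U := leaf(zero).
MGU = { S ↦ q(m,zero), X1 ↦ zero, U ↦ leaf(zero) }, so S ↦ q(m,zero).

q(m,zero)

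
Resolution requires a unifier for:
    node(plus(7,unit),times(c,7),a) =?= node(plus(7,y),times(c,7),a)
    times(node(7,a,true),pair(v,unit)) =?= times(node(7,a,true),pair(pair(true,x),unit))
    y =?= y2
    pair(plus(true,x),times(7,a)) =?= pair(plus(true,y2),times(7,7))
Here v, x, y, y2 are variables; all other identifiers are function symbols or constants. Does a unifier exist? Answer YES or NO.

Decompose node/3: plus(7,unit) =?= plus(7,y),  times(c,7) =?= times(c,7),  a =?= a.
Decompose plus/2: 7 =?= 7,  unit =?= y.
Delete trivial equation 7 =?= 7.
Bind y := unit; substituting into the one remaining equation that mentions y gives: unit =?= y2.
Delete trivial equation times(c,7) =?= times(c,7).
Delete trivial equation a =?= a.
Decompose times/2: node(7,a,true) =?= node(7,a,true),  pair(v,unit) =?= pair(pair(true,x),unit).
Delete trivial equation node(7,a,true) =?= node(7,a,true).
Decompose pair/2: v =?= pair(true,x),  unit =?= unit.
Bind v := pair(true,x); no other remaining equation mentions v.
Delete trivial equation unit =?= unit.
Bind y2 := unit; substituting into the remaining equation gives: pair(plus(true,x),times(7,a)) =?= pair(plus(true,unit),times(7,7)).
Decompose pair/2: plus(true,x) =?= plus(true,unit),  times(7,a) =?= times(7,7).
Decompose plus/2: true =?= true,  x =?= unit.
Delete trivial equation true =?= true.
Bind x := unit; no other remaining equation mentions x. Substituting into the earlier binding gives v := pair(true,unit).
Decompose times/2: 7 =?= 7,  a =?= 7.
Delete trivial equation 7 =?= 7.
Clash: constants a and 7 differ; no unifier exists.

NO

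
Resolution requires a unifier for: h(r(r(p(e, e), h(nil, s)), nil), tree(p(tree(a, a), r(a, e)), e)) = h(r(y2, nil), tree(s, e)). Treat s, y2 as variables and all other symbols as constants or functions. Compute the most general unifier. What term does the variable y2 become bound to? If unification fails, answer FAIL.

Decompose h/2: r(r(p(e, e), h(nil, s)), nil) = r(y2, nil),  tree(p(tree(a, a), r(a, e)), e) = tree(s, e).
Decompose r/2: r(p(e, e), h(nil, s)) = y2,  nil = nil.
Bind y2 := r(p(e, e), h(nil, s)); no other remaining equation mentions y2.
Delete trivial equation nil = nil.
Decompose tree/2: p(tree(a, a), r(a, e)) = s,  e = e.
Bind s := p(tree(a, a), r(a, e)); no other remaining equation mentions s. Substituting into the earlier binding gives y2 := r(p(e, e), h(nil, p(tree(a, a), r(a, e)))).
Delete trivial equation e = e.
MGU = { y2 ↦ r(p(e, e), h(nil, p(tree(a, a), r(a, e)))), s ↦ p(tree(a, a), r(a, e)) }, so y2 ↦ r(p(e, e), h(nil, p(tree(a, a), r(a, e)))).

r(p(e, e), h(nil, p(tree(a, a), r(a, e))))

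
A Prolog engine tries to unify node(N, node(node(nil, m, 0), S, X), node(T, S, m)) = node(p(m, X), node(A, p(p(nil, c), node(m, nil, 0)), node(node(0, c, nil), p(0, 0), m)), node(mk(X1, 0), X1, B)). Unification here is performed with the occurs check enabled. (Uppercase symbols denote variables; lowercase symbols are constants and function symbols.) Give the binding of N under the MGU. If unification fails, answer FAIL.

Decompose node/3: N = p(m, X),  node(node(nil, m, 0), S, X) = node(A, p(p(nil, c), node(m, nil, 0)), node(node(0, c, nil), p(0, 0), m)),  node(T, S, m) = node(mk(X1, 0), X1, B).
Bind N := p(m, X); no other remaining equation mentions N.
Decompose node/3: node(nil, m, 0) = A,  S = p(p(nil, c), node(m, nil, 0)),  X = node(node(0, c, nil), p(0, 0), m).
Bind A := node(nil, m, 0); no other remaining equation mentions A.
Bind S := p(p(nil, c), node(m, nil, 0)); substituting into the one remaining equation that mentions S gives: node(T, p(p(nil, c), node(m, nil, 0)), m) = node(mk(X1, 0), X1, B).
Bind X := node(node(0, c, nil), p(0, 0), m); no other remaining equation mentions X. Substituting into the earlier binding gives N := p(m, node(node(0, c, nil), p(0, 0), m)).
Decompose node/3: T = mk(X1, 0),  p(p(nil, c), node(m, nil, 0)) = X1,  m = B.
Bind T := mk(X1, 0); no other remaining equation mentions T.
Bind X1 := p(p(nil, c), node(m, nil, 0)); no other remaining equation mentions X1. Substituting into the earlier binding gives T := mk(p(p(nil, c), node(m, nil, 0)), 0).
Bind B := m.
MGU = { N -> p(m, node(node(0, c, nil), p(0, 0), m)), A -> node(nil, m, 0), S -> p(p(nil, c), node(m, nil, 0)), X -> node(node(0, c, nil), p(0, 0), m), T -> mk(p(p(nil, c), node(m, nil, 0)), 0), X1 -> p(p(nil, c), node(m, nil, 0)), B -> m }, so N -> p(m, node(node(0, c, nil), p(0, 0), m)).

p(m, node(node(0, c, nil), p(0, 0), m))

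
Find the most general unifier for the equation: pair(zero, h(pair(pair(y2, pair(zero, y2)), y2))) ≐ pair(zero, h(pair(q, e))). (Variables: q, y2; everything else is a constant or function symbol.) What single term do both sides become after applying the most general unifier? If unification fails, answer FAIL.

Decompose pair/2: zero ≐ zero,  h(pair(pair(y2, pair(zero, y2)), y2)) ≐ h(pair(q, e)).
Delete trivial equation zero ≐ zero.
Decompose h/1: pair(pair(y2, pair(zero, y2)), y2) ≐ pair(q, e).
Decompose pair/2: pair(y2, pair(zero, y2)) ≐ q,  y2 ≐ e.
Bind q := pair(y2, pair(zero, y2)); no other remaining equation mentions q.
Bind y2 := e. Substituting into the earlier binding gives q := pair(e, pair(zero, e)).
Applying the MGU to either side gives pair(zero, h(pair(pair(e, pair(zero, e)), e))).

pair(zero, h(pair(pair(e, pair(zero, e)), e)))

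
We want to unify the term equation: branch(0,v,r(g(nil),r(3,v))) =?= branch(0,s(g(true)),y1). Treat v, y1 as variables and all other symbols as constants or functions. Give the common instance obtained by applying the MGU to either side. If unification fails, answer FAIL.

branch(0,s(g(true)),r(g(nil),r(3,s(g(true)))))

Decompose branch/3: 0 =?= 0,  v =?= s(g(true)),  r(g(nil),r(3,v)) =?= y1.
Delete trivial equation 0 =?= 0.
Bind v := s(g(true)); substituting into the remaining equation gives: r(g(nil),r(3,s(g(true)))) =?= y1.
Bind y1 := r(g(nil),r(3,s(g(true)))).
Applying the MGU to either side gives branch(0,s(g(true)),r(g(nil),r(3,s(g(true))))).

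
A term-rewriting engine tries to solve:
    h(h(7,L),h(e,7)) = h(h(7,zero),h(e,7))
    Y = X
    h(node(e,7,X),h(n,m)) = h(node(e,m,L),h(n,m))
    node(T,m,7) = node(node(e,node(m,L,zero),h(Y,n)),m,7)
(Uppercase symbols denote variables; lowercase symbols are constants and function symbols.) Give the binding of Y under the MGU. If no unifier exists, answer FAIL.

FAIL

Decompose h/2: h(7,L) = h(7,zero),  h(e,7) = h(e,7).
Decompose h/2: 7 = 7,  L = zero.
Delete trivial equation 7 = 7.
Bind L := zero; substituting into the 2 remaining equations that mention L gives: h(node(e,7,X),h(n,m)) = h(node(e,m,zero),h(n,m)),  node(T,m,7) = node(node(e,node(m,zero,zero),h(Y,n)),m,7).
Delete trivial equation h(e,7) = h(e,7).
Bind Y := X; substituting into the one remaining equation that mentions Y gives: node(T,m,7) = node(node(e,node(m,zero,zero),h(X,n)),m,7).
Decompose h/2: node(e,7,X) = node(e,m,zero),  h(n,m) = h(n,m).
Decompose node/3: e = e,  7 = m,  X = zero.
Delete trivial equation e = e.
Clash: constants 7 and m differ; no unifier exists.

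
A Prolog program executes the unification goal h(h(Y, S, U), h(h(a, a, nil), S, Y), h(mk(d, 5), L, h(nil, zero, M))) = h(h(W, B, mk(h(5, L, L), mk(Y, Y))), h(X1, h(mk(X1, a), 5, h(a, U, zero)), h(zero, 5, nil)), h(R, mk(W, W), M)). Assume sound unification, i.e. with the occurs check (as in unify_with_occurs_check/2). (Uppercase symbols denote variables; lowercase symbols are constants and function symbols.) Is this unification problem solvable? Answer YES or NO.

NO

Decompose h/3: h(Y, S, U) = h(W, B, mk(h(5, L, L), mk(Y, Y))),  h(h(a, a, nil), S, Y) = h(X1, h(mk(X1, a), 5, h(a, U, zero)), h(zero, 5, nil)),  h(mk(d, 5), L, h(nil, zero, M)) = h(R, mk(W, W), M).
Decompose h/3: Y = W,  S = B,  U = mk(h(5, L, L), mk(Y, Y)).
Bind Y := W; substituting into the 2 remaining equations that mention Y gives: U = mk(h(5, L, L), mk(W, W)),  h(h(a, a, nil), S, W) = h(X1, h(mk(X1, a), 5, h(a, U, zero)), h(zero, 5, nil)).
Bind S := B; substituting into the one remaining equation that mentions S gives: h(h(a, a, nil), B, W) = h(X1, h(mk(X1, a), 5, h(a, U, zero)), h(zero, 5, nil)).
Bind U := mk(h(5, L, L), mk(W, W)); substituting into the one remaining equation that mentions U gives: h(h(a, a, nil), B, W) = h(X1, h(mk(X1, a), 5, h(a, mk(h(5, L, L), mk(W, W)), zero)), h(zero, 5, nil)).
Decompose h/3: h(a, a, nil) = X1,  B = h(mk(X1, a), 5, h(a, mk(h(5, L, L), mk(W, W)), zero)),  W = h(zero, 5, nil).
Bind X1 := h(a, a, nil); substituting into the one remaining equation that mentions X1 gives: B = h(mk(h(a, a, nil), a), 5, h(a, mk(h(5, L, L), mk(W, W)), zero)).
Bind B := h(mk(h(a, a, nil), a), 5, h(a, mk(h(5, L, L), mk(W, W)), zero)); no other remaining equation mentions B. Substituting into the earlier binding gives S := h(mk(h(a, a, nil), a), 5, h(a, mk(h(5, L, L), mk(W, W)), zero)).
Bind W := h(zero, 5, nil); substituting into the remaining equation gives: h(mk(d, 5), L, h(nil, zero, M)) = h(R, mk(h(zero, 5, nil), h(zero, 5, nil)), M). Substituting into the earlier bindings gives Y := h(zero, 5, nil), S := h(mk(h(a, a, nil), a), 5, h(a, mk(h(5, L, L), mk(h(zero, 5, nil), h(zero, 5, nil))), zero)), U := mk(h(5, L, L), mk(h(zero, 5, nil), h(zero, 5, nil))), B := h(mk(h(a, a, nil), a), 5, h(a, mk(h(5, L, L), mk(h(zero, 5, nil), h(zero, 5, nil))), zero)).
Decompose h/3: mk(d, 5) = R,  L = mk(h(zero, 5, nil), h(zero, 5, nil)),  h(nil, zero, M) = M.
Bind R := mk(d, 5); no other remaining equation mentions R.
Bind L := mk(h(zero, 5, nil), h(zero, 5, nil)); no other remaining equation mentions L. Substituting into the earlier bindings gives S := h(mk(h(a, a, nil), a), 5, h(a, mk(h(5, mk(h(zero, 5, nil), h(zero, 5, nil)), mk(h(zero, 5, nil), h(zero, 5, nil))), mk(h(zero, 5, nil), h(zero, 5, nil))), zero)), U := mk(h(5, mk(h(zero, 5, nil), h(zero, 5, nil)), mk(h(zero, 5, nil), h(zero, 5, nil))), mk(h(zero, 5, nil), h(zero, 5, nil))), B := h(mk(h(a, a, nil), a), 5, h(a, mk(h(5, mk(h(zero, 5, nil), h(zero, 5, nil)), mk(h(zero, 5, nil), h(zero, 5, nil))), mk(h(zero, 5, nil), h(zero, 5, nil))), zero)).
Occurs check fails: M occurs in h(nil, zero, M); the equation M = h(nil, zero, M) has no finite solution.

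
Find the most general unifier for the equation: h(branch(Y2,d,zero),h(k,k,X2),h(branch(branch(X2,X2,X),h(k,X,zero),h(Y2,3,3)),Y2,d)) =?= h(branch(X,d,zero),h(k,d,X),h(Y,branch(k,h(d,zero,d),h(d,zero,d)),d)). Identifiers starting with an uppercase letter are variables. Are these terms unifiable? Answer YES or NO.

NO

Decompose h/3: branch(Y2,d,zero) =?= branch(X,d,zero),  h(k,k,X2) =?= h(k,d,X),  h(branch(branch(X2,X2,X),h(k,X,zero),h(Y2,3,3)),Y2,d) =?= h(Y,branch(k,h(d,zero,d),h(d,zero,d)),d).
Decompose branch/3: Y2 =?= X,  d =?= d,  zero =?= zero.
Bind Y2 := X; substituting into the one remaining equation that mentions Y2 gives: h(branch(branch(X2,X2,X),h(k,X,zero),h(X,3,3)),X,d) =?= h(Y,branch(k,h(d,zero,d),h(d,zero,d)),d).
Delete trivial equation d =?= d.
Delete trivial equation zero =?= zero.
Decompose h/3: k =?= k,  k =?= d,  X2 =?= X.
Delete trivial equation k =?= k.
Clash: constants k and d differ; no unifier exists.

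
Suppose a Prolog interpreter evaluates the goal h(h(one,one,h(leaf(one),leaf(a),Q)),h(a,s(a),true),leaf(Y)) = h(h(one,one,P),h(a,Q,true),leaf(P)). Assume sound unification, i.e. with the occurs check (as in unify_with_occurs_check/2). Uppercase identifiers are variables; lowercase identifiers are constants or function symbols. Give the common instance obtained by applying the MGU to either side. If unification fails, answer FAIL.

h(h(one,one,h(leaf(one),leaf(a),s(a))),h(a,s(a),true),leaf(h(leaf(one),leaf(a),s(a))))

Decompose h/3: h(one,one,h(leaf(one),leaf(a),Q)) = h(one,one,P),  h(a,s(a),true) = h(a,Q,true),  leaf(Y) = leaf(P).
Decompose h/3: one = one,  one = one,  h(leaf(one),leaf(a),Q) = P.
Delete trivial equation one = one.
Delete trivial equation one = one.
Bind P := h(leaf(one),leaf(a),Q); substituting into the one remaining equation that mentions P gives: leaf(Y) = leaf(h(leaf(one),leaf(a),Q)).
Decompose h/3: a = a,  s(a) = Q,  true = true.
Delete trivial equation a = a.
Bind Q := s(a); substituting into the one remaining equation that mentions Q gives: leaf(Y) = leaf(h(leaf(one),leaf(a),s(a))). Substituting into the earlier binding gives P := h(leaf(one),leaf(a),s(a)).
Delete trivial equation true = true.
Decompose leaf/1: Y = h(leaf(one),leaf(a),s(a)).
Bind Y := h(leaf(one),leaf(a),s(a)).
Applying the MGU to either side gives h(h(one,one,h(leaf(one),leaf(a),s(a))),h(a,s(a),true),leaf(h(leaf(one),leaf(a),s(a)))).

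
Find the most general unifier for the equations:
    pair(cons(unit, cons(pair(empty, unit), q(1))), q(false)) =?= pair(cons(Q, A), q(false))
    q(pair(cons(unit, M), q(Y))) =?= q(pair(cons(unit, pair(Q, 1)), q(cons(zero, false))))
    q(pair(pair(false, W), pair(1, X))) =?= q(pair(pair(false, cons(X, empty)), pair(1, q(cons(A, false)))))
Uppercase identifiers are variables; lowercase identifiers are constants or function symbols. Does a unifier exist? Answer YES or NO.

YES

Decompose pair/2: cons(unit, cons(pair(empty, unit), q(1))) =?= cons(Q, A),  q(false) =?= q(false).
Decompose cons/2: unit =?= Q,  cons(pair(empty, unit), q(1)) =?= A.
Bind Q := unit; substituting into the one remaining equation that mentions Q gives: q(pair(cons(unit, M), q(Y))) =?= q(pair(cons(unit, pair(unit, 1)), q(cons(zero, false)))).
Bind A := cons(pair(empty, unit), q(1)); substituting into the one remaining equation that mentions A gives: q(pair(pair(false, W), pair(1, X))) =?= q(pair(pair(false, cons(X, empty)), pair(1, q(cons(cons(pair(empty, unit), q(1)), false))))).
Delete trivial equation q(false) =?= q(false).
Decompose q/1: pair(cons(unit, M), q(Y)) =?= pair(cons(unit, pair(unit, 1)), q(cons(zero, false))).
Decompose pair/2: cons(unit, M) =?= cons(unit, pair(unit, 1)),  q(Y) =?= q(cons(zero, false)).
Decompose cons/2: unit =?= unit,  M =?= pair(unit, 1).
Delete trivial equation unit =?= unit.
Bind M := pair(unit, 1); no other remaining equation mentions M.
Decompose q/1: Y =?= cons(zero, false).
Bind Y := cons(zero, false); no other remaining equation mentions Y.
Decompose q/1: pair(pair(false, W), pair(1, X)) =?= pair(pair(false, cons(X, empty)), pair(1, q(cons(cons(pair(empty, unit), q(1)), false)))).
Decompose pair/2: pair(false, W) =?= pair(false, cons(X, empty)),  pair(1, X) =?= pair(1, q(cons(cons(pair(empty, unit), q(1)), false))).
Decompose pair/2: false =?= false,  W =?= cons(X, empty).
Delete trivial equation false =?= false.
Bind W := cons(X, empty); no other remaining equation mentions W.
Decompose pair/2: 1 =?= 1,  X =?= q(cons(cons(pair(empty, unit), q(1)), false)).
Delete trivial equation 1 =?= 1.
Bind X := q(cons(cons(pair(empty, unit), q(1)), false)). Substituting into the earlier binding gives W := cons(q(cons(cons(pair(empty, unit), q(1)), false)), empty).
No equations remain and no clash or occurs-check failure arose, so a unifier exists.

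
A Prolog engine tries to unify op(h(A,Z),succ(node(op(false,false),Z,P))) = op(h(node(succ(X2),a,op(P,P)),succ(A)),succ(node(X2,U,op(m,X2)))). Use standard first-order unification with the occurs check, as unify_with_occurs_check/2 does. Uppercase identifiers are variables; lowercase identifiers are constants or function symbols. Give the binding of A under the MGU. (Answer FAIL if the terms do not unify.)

node(succ(op(false,false)),a,op(op(m,op(false,false)),op(m,op(false,false))))

Decompose op/2: h(A,Z) = h(node(succ(X2),a,op(P,P)),succ(A)),  succ(node(op(false,false),Z,P)) = succ(node(X2,U,op(m,X2))).
Decompose h/2: A = node(succ(X2),a,op(P,P)),  Z = succ(A).
Bind A := node(succ(X2),a,op(P,P)); substituting into the one remaining equation that mentions A gives: Z = succ(node(succ(X2),a,op(P,P))).
Bind Z := succ(node(succ(X2),a,op(P,P))); substituting into the remaining equation gives: succ(node(op(false,false),succ(node(succ(X2),a,op(P,P))),P)) = succ(node(X2,U,op(m,X2))).
Decompose succ/1: node(op(false,false),succ(node(succ(X2),a,op(P,P))),P) = node(X2,U,op(m,X2)).
Decompose node/3: op(false,false) = X2,  succ(node(succ(X2),a,op(P,P))) = U,  P = op(m,X2).
Bind X2 := op(false,false); substituting into the remaining equations gives: succ(node(succ(op(false,false)),a,op(P,P))) = U,  P = op(m,op(false,false)). Substituting into the earlier bindings gives A := node(succ(op(false,false)),a,op(P,P)), Z := succ(node(succ(op(false,false)),a,op(P,P))).
Bind U := succ(node(succ(op(false,false)),a,op(P,P))); no other remaining equation mentions U.
Bind P := op(m,op(false,false)). Substituting into the earlier bindings gives A := node(succ(op(false,false)),a,op(op(m,op(false,false)),op(m,op(false,false)))), Z := succ(node(succ(op(false,false)),a,op(op(m,op(false,false)),op(m,op(false,false))))), U := succ(node(succ(op(false,false)),a,op(op(m,op(false,false)),op(m,op(false,false))))).
MGU = { A ↦ node(succ(op(false,false)),a,op(op(m,op(false,false)),op(m,op(false,false)))), Z ↦ succ(node(succ(op(false,false)),a,op(op(m,op(false,false)),op(m,op(false,false))))), X2 ↦ op(false,false), U ↦ succ(node(succ(op(false,false)),a,op(op(m,op(false,false)),op(m,op(false,false))))), P ↦ op(m,op(false,false)) }, so A ↦ node(succ(op(false,false)),a,op(op(m,op(false,false)),op(m,op(false,false)))).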